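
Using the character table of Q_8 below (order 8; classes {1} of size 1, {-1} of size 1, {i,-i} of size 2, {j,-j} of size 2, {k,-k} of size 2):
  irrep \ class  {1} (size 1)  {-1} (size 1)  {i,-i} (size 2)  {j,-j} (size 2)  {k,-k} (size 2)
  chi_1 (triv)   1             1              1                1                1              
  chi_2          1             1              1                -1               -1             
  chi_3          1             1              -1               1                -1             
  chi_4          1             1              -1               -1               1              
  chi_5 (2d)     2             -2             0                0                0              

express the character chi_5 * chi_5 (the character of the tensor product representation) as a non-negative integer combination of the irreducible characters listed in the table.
chi_5 tensor chi_5 = chi_1 + chi_2 + chi_3 + chi_4 (all other irreducibles have multiplicity 0).

Argument: The character of a tensor product is the pointwise product (chi_5 * chi_5)(C) = chi_5(C) * chi_5(C):
  {1}: (2)*(2), {-1}: (-2)*(-2), {i,-i}: (0)*(0), {j,-j}: (0)*(0), {k,-k}: (0)*(0)
so (chi_5 * chi_5) takes values
  {1} -> 4, {-1} -> 4, {i,-i} -> 0, {j,-j} -> 0, {k,-k} -> 0.
Now take the inner product of this character with each irreducible chi from the table, <chi_5*chi_5, chi> = (1/8) sum_C |C| (chi_5*chi_5)(C) conj(chi(C)):
  <chi_5*chi_5, chi_1> = (1/8)[1*(4)*conj(1) + 1*(4)*conj(1) + 2*(0)*conj(1) + 2*(0)*conj(1) + 2*(0)*conj(1)]
      = (1/8)[(4) + (4) + (0) + (0) + (0)] = 8/8 = 1
  <chi_5*chi_5, chi_2> = (1/8)[1*(4)*conj(1) + 1*(4)*conj(1) + 2*(0)*conj(1) + 2*(0)*conj(-1) + 2*(0)*conj(-1)]
      = (1/8)[(4) + (4) + (0) + (0) + (0)] = 8/8 = 1
  <chi_5*chi_5, chi_3> = (1/8)[1*(4)*conj(1) + 1*(4)*conj(1) + 2*(0)*conj(-1) + 2*(0)*conj(1) + 2*(0)*conj(-1)]
      = (1/8)[(4) + (4) + (0) + (0) + (0)] = 8/8 = 1
  <chi_5*chi_5, chi_4> = (1/8)[1*(4)*conj(1) + 1*(4)*conj(1) + 2*(0)*conj(-1) + 2*(0)*conj(-1) + 2*(0)*conj(1)]
      = (1/8)[(4) + (4) + (0) + (0) + (0)] = 8/8 = 1
  <chi_5*chi_5, chi_5> = (1/8)[1*(4)*conj(2) + 1*(4)*conj(-2) + 2*(0)*conj(0) + 2*(0)*conj(0) + 2*(0)*conj(0)]
      = (1/8)[(8) + (-8) + (0) + (0) + (0)] = 0/8 = 0
Hence the multiplicities are chi_1: 1, chi_2: 1, chi_3: 1, chi_4: 1. Dimension check: dim(chi_5)*dim(chi_5) = 2*2 = 4 and sum (mult * dim) = 1*1 + 1*1 + 1*1 + 1*1 = 4.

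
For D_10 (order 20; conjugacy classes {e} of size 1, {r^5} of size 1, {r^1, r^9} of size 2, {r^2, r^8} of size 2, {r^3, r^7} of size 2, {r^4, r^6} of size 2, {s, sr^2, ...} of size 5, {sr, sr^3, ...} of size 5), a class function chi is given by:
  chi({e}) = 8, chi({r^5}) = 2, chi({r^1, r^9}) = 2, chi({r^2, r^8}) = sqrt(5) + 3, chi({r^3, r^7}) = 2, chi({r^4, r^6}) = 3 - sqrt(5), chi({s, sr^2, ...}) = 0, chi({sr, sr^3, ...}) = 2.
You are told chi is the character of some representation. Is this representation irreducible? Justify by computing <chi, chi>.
Not irreducible (reducible): <chi, chi> = 8 > 1.

<chi, chi> = (1/|G|) sum_C |C| * |chi(C)|^2 = (1/20)[1*|8|^2 + 1*|2|^2 + 2*|2|^2 + 2*|sqrt(5) + 3|^2 + 2*|2|^2 + 2*|3 - sqrt(5)|^2 + 5*|0|^2 + 5*|2|^2]
  = (1/20)[(64) + (4) + (8) + (12*sqrt(5) + 28) + (8) + (28 - 12*sqrt(5)) + (0) + (20)] = 160/20 = 8.
A character is irreducible iff <chi, chi> = 1, so this representation is reducible.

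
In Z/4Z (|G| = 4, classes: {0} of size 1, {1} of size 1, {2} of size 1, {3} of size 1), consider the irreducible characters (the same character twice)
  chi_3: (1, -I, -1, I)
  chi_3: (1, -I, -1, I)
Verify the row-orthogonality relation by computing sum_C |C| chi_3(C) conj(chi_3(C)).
Sum = 4 = |G| = 4; so <chi_3, chi_3> = 1 (norm-1 confirms irreducibility).

Working: Compute term by term over conjugacy classes (|C| * chi_3(C) * conj(chi_3(C))):
  1*(1)*conj(1) + 1*(-I)*conj(-I) + 1*(-1)*conj(-1) + 1*(I)*conj(I)
  = (1) + (1) + (1) + (1)
  = 4.
(Exp terms are combined using exp(i*s)*conj(exp(i*t)) = exp(i*(s-t)), and sums of them are collapsed using the identity that for every m > 1 the m distinct m-th roots of unity sum to 0, e.g. 1 + exp(2*I*pi/3) + exp(-2*I*pi/3) = 0.)
Dividing by |G| = 4 gives 4/4 = 1, matching the row-orthogonality relation <chi_3, chi_3> = [chi_3 = chi_3].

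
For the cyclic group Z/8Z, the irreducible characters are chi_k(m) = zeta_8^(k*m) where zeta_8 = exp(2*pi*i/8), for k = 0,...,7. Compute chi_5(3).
chi_5(3) = zeta_8^15 = exp(-I*pi/4)

Derivation: chi_5(3) = zeta_8^(5*3) = zeta_8^15. Since zeta_8^8 = 1, this equals zeta_8^7 = exp(2*pi*i*7/8) = exp(-I*pi/4).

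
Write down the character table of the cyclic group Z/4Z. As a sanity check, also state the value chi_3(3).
Character table of Z/4Z (irreps indexed chi_0,...,chi_3 with chi_k(m) = zeta_4^(k*m), zeta_4 = exp(2*pi*i/4)):
  irrep \ class  {0} (size 1)  {1} (size 1)  {2} (size 1)  {3} (size 1)
  chi_0          1             1             1             1           
  chi_1          1             I             -1            -I          
  chi_2          1             -1            1             -1          
  chi_3          1             -I            -1            I           

Spot check: chi_3(3) = zeta_4^(3*3) = zeta_4^9 = I.

Details: Z/4Z is abelian, so all 4 irreducible complex representations are 1-dimensional. They are given by chi_k(m) = zeta_4^(k*m) for k = 0,...,3. Row orthogonality: sum_m chi_k(m) conj(chi_l(m)) = 4 * [k = l].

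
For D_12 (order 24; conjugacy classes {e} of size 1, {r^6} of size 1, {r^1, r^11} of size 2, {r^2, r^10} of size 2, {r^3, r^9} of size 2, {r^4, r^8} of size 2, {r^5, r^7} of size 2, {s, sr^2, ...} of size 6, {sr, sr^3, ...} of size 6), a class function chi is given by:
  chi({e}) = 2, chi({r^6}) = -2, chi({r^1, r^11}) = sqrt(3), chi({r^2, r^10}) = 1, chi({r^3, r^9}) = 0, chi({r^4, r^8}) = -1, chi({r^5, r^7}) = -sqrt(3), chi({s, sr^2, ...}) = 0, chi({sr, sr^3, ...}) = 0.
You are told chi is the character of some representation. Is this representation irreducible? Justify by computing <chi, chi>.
Irreducible: <chi, chi> = 1.

Solution. <chi, chi> = (1/|G|) sum_C |C| * |chi(C)|^2 = (1/24)[1*|2|^2 + 1*|-2|^2 + 2*|sqrt(3)|^2 + 2*|1|^2 + 2*|0|^2 + 2*|-1|^2 + 2*|-sqrt(3)|^2 + 6*|0|^2 + 6*|0|^2]
  = (1/24)[(4) + (4) + (6) + (2) + (0) + (2) + (6) + (0) + (0)] = 24/24 = 1.
A character is irreducible iff <chi, chi> = 1, so this representation is irreducible.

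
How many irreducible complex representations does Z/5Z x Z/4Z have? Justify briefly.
20

Working: The number of irreducible complex representations of a finite group equals its number of conjugacy classes. Z/5Z x Z/4Z is abelian of order 20, so every element is its own conjugacy class: 20 classes, so Z/5Z x Z/4Z (order 20) has exactly 20 irreducible complex representations.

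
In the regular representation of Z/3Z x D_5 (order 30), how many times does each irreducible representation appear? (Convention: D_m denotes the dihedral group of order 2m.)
Each irreducible V_i of dimension d_i appears with multiplicity d_i, i.e. rho_reg = (direct sum over all irreducibles V_i) d_i V_i. The irreducible dimensions for Z/3Z x D_5 are 1, 1, 1, 1, 1, 1, 2, 2, 2, 2, 2, 2: 6 irreducibles of dimension 1, each with multiplicity 1; 6 irreducibles of dimension 2, each with multiplicity 2. Total dimension 6*1*1 + 6*2*2 = 30 = |G|.

Proof sketch: General theorem: in the regular representation of a finite group G, each irreducible appears with multiplicity equal to its dimension. Check: dim(rho_reg) = sum d_i^2 = 1 + 1 + 1 + 1 + 1 + 1 + 4 + 4 + 4 + 4 + 4 + 4 = 30 = |G|.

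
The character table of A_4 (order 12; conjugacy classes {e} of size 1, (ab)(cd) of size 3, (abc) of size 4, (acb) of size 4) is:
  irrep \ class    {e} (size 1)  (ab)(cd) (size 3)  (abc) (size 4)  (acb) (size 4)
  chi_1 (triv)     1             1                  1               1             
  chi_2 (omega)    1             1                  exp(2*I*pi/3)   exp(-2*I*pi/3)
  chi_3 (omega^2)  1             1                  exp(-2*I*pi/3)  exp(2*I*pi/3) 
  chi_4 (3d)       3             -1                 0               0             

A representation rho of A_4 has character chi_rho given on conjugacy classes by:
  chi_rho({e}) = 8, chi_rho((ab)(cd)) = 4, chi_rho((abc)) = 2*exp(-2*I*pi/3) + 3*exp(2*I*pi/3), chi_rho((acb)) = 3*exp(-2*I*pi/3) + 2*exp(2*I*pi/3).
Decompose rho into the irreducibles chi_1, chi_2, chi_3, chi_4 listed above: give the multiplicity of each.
Multiplicities: chi_1: 0, chi_2: 3, chi_3: 2, chi_4: 1.

Working: Use <chi_rho, chi> = (1/|G|) sum_C |C| * chi_rho(C) * conj(chi(C)) with |G| = 12 for each irreducible chi in the table:
  <chi_rho, chi_1> = (1/12)[1*(8)*conj(1) + 3*(4)*conj(1) + 4*(2*exp(-2*I*pi/3) + 3*exp(2*I*pi/3))*conj(1) + 4*(3*exp(-2*I*pi/3) + 2*exp(2*I*pi/3))*conj(1)]
      = (1/12)[(8) + (12) + (8*exp(-2*I*pi/3) + 12*exp(2*I*pi/3)) + (12*exp(-2*I*pi/3) + 8*exp(2*I*pi/3))] = 0/12 = 0
  <chi_rho, chi_2> = (1/12)[1*(8)*conj(1) + 3*(4)*conj(1) + 4*(2*exp(-2*I*pi/3) + 3*exp(2*I*pi/3))*conj(exp(2*I*pi/3)) + 4*(3*exp(-2*I*pi/3) + 2*exp(2*I*pi/3))*conj(exp(-2*I*pi/3))]
      = (1/12)[(8) + (12) + (12 + 8*exp(2*I*pi/3)) + (12 + 8*exp(-2*I*pi/3))] = 36/12 = 3
  <chi_rho, chi_3> = (1/12)[1*(8)*conj(1) + 3*(4)*conj(1) + 4*(2*exp(-2*I*pi/3) + 3*exp(2*I*pi/3))*conj(exp(-2*I*pi/3)) + 4*(3*exp(-2*I*pi/3) + 2*exp(2*I*pi/3))*conj(exp(2*I*pi/3))]
      = (1/12)[(8) + (12) + (8 + 12*exp(-2*I*pi/3)) + (8 + 12*exp(2*I*pi/3))] = 24/12 = 2
  <chi_rho, chi_4> = (1/12)[1*(8)*conj(3) + 3*(4)*conj(-1) + 4*(2*exp(-2*I*pi/3) + 3*exp(2*I*pi/3))*conj(0) + 4*(3*exp(-2*I*pi/3) + 2*exp(2*I*pi/3))*conj(0)]
      = (1/12)[(24) + (-12) + (0) + (0)] = 12/12 = 1
(Exp terms are combined using exp(i*s)*conj(exp(i*t)) = exp(i*(s-t)), and sums of them are collapsed using the identity that for every m > 1 the m distinct m-th roots of unity sum to 0, e.g. 1 + exp(2*I*pi/3) + exp(-2*I*pi/3) = 0.)
Dimension check: dim(rho) = sum (mult * dim) = 0*1 + 3*1 + 2*1 + 1*3 = 8 = chi_rho(e) = 8.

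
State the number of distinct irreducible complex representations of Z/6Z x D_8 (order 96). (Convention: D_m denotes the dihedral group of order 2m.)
42

Reasoning: The number of irreducible complex representations of a finite group equals its number of conjugacy classes. For a direct product, #classes(G x H) = #classes(G) * #classes(H). Z/6Z has 6 classes (abelian), D_8 has 7 classes, so 6 * 7 = 42, so Z/6Z x D_8 (order 96) has exactly 42 irreducible complex representations.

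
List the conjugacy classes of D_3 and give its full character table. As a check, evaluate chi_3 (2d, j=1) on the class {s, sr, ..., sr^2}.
Conjugacy classes: {e} of size 1, {r^1, r^2} of size 2, {s, sr, ..., sr^2} of size 3.
Character table:
  irrep \ class              {e} (size 1)  {r^1, r^2} (size 2)  {s, sr, ..., sr^2} (size 3)
  chi_1 (triv)               1             1                    1                          
  chi_2 (sign: r->1, s->-1)  1             1                    -1                         
  chi_3 (2d, j=1)            2             -1                   0                          

Spot check: chi_3 (2d, j=1) on {s, sr, ..., sr^2} = 0.

Reasoning: D_3 has order 2*3 = 6 with 3 conjugacy classes, hence 3 irreducibles. Sum of squared dims 1 + 1 + 4 = 6 = |G|. Linear characters come from the abelianisation; the 2-dimensional irreps have character r^k -> 2*cos(2*pi*j*k/3), reflections -> 0.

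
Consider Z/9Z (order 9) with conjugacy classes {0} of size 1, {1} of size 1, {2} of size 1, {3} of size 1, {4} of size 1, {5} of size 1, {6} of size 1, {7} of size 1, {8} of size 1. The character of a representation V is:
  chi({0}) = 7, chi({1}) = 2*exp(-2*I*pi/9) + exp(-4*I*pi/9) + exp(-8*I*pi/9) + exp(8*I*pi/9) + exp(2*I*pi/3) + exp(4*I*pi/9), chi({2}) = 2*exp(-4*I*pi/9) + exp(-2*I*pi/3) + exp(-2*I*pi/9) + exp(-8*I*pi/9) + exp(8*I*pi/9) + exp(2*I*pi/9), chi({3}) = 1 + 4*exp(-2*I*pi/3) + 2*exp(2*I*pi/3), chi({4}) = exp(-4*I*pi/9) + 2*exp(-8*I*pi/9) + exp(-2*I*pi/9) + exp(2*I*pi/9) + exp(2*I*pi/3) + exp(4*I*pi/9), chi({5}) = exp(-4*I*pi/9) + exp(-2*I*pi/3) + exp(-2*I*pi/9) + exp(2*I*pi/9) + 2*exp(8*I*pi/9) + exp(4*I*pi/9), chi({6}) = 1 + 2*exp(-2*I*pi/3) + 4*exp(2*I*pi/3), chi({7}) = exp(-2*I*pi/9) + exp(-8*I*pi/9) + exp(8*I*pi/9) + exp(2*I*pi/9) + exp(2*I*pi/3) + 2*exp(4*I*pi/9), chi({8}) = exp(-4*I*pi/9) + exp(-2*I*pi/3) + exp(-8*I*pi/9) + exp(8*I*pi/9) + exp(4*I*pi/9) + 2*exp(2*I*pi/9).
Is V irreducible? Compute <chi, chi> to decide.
Not irreducible (reducible): <chi, chi> = 9 > 1.

Solution. <chi, chi> = (1/|G|) sum_C |C| * |chi(C)|^2 = (1/9)[1*|7|^2 + 1*|2*exp(-2*I*pi/9) + exp(-4*I*pi/9) + exp(-8*I*pi/9) + exp(8*I*pi/9) + exp(2*I*pi/3) + exp(4*I*pi/9)|^2 + 1*|2*exp(-4*I*pi/9) + exp(-2*I*pi/3) + exp(-2*I*pi/9) + exp(-8*I*pi/9) + exp(8*I*pi/9) + exp(2*I*pi/9)|^2 + 1*|1 + 4*exp(-2*I*pi/3) + 2*exp(2*I*pi/3)|^2 + 1*|exp(-4*I*pi/9) + 2*exp(-8*I*pi/9) + exp(-2*I*pi/9) + exp(2*I*pi/9) + exp(2*I*pi/3) + exp(4*I*pi/9)|^2 + 1*|exp(-4*I*pi/9) + exp(-2*I*pi/3) + exp(-2*I*pi/9) + exp(2*I*pi/9) + 2*exp(8*I*pi/9) + exp(4*I*pi/9)|^2 + 1*|1 + 2*exp(-2*I*pi/3) + 4*exp(2*I*pi/3)|^2 + 1*|exp(-2*I*pi/9) + exp(-8*I*pi/9) + exp(8*I*pi/9) + exp(2*I*pi/9) + exp(2*I*pi/3) + 2*exp(4*I*pi/9)|^2 + 1*|exp(-4*I*pi/9) + exp(-2*I*pi/3) + exp(-8*I*pi/9) + exp(8*I*pi/9) + exp(4*I*pi/9) + 2*exp(2*I*pi/9)|^2]
  = (1/9)[(49) + (9 + 6*exp(-2*I*pi/3) + 5*exp(-2*I*pi/9) + 3*exp(-4*I*pi/9) + 6*exp(-8*I*pi/9) + 6*exp(8*I*pi/9) + 3*exp(4*I*pi/9) + 5*exp(2*I*pi/9) + 6*exp(2*I*pi/3)) + (9 + 6*exp(-2*I*pi/3) + 5*exp(-4*I*pi/9) + 6*exp(-2*I*pi/9) + 3*exp(-8*I*pi/9) + 3*exp(8*I*pi/9) + 6*exp(2*I*pi/9) + 5*exp(4*I*pi/9) + 6*exp(2*I*pi/3)) + (7) + (9 + 6*exp(-4*I*pi/9) + 6*exp(-2*I*pi/3) + 3*exp(-2*I*pi/9) + 5*exp(-8*I*pi/9) + 5*exp(8*I*pi/9) + 3*exp(2*I*pi/9) + 6*exp(2*I*pi/3) + 6*exp(4*I*pi/9)) + (9 + 6*exp(-4*I*pi/9) + 6*exp(-2*I*pi/3) + 3*exp(-2*I*pi/9) + 5*exp(-8*I*pi/9) + 5*exp(8*I*pi/9) + 3*exp(2*I*pi/9) + 6*exp(2*I*pi/3) + 6*exp(4*I*pi/9)) + (7) + (9 + 6*exp(-2*I*pi/3) + 5*exp(-4*I*pi/9) + 6*exp(-2*I*pi/9) + 3*exp(-8*I*pi/9) + 3*exp(8*I*pi/9) + 6*exp(2*I*pi/9) + 5*exp(4*I*pi/9) + 6*exp(2*I*pi/3)) + (9 + 6*exp(-2*I*pi/3) + 5*exp(-2*I*pi/9) + 3*exp(-4*I*pi/9) + 6*exp(-8*I*pi/9) + 6*exp(8*I*pi/9) + 3*exp(4*I*pi/9) + 5*exp(2*I*pi/9) + 6*exp(2*I*pi/3))] = 81/9 = 9.
(Exp terms are combined using exp(i*s)*conj(exp(i*t)) = exp(i*(s-t)), and sums of them are collapsed using the identity that for every m > 1 the m distinct m-th roots of unity sum to 0, e.g. 1 + exp(2*I*pi/3) + exp(-2*I*pi/3) = 0.)
A character is irreducible iff <chi, chi> = 1, so this representation is reducible.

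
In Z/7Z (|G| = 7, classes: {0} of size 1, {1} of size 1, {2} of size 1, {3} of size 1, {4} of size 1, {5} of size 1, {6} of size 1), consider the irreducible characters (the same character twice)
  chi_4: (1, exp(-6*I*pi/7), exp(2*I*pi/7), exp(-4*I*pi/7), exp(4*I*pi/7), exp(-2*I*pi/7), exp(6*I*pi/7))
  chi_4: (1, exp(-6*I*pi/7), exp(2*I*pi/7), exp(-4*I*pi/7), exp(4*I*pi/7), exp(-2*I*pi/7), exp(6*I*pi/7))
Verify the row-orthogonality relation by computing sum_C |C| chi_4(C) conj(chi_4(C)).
Sum = 7 = |G| = 7; so <chi_4, chi_4> = 1 (norm-1 confirms irreducibility).

Proof sketch: Compute term by term over conjugacy classes (|C| * chi_4(C) * conj(chi_4(C))):
  1*(1)*conj(1) + 1*(exp(-6*I*pi/7))*conj(exp(-6*I*pi/7)) + 1*(exp(2*I*pi/7))*conj(exp(2*I*pi/7)) + 1*(exp(-4*I*pi/7))*conj(exp(-4*I*pi/7)) + 1*(exp(4*I*pi/7))*conj(exp(4*I*pi/7)) + 1*(exp(-2*I*pi/7))*conj(exp(-2*I*pi/7)) + 1*(exp(6*I*pi/7))*conj(exp(6*I*pi/7))
  = (1) + (1) + (1) + (1) + (1) + (1) + (1)
  = 7.
(Exp terms are combined using exp(i*s)*conj(exp(i*t)) = exp(i*(s-t)), and sums of them are collapsed using the identity that for every m > 1 the m distinct m-th roots of unity sum to 0, e.g. 1 + exp(2*I*pi/3) + exp(-2*I*pi/3) = 0.)
Dividing by |G| = 7 gives 7/7 = 1, matching the row-orthogonality relation <chi_4, chi_4> = [chi_4 = chi_4].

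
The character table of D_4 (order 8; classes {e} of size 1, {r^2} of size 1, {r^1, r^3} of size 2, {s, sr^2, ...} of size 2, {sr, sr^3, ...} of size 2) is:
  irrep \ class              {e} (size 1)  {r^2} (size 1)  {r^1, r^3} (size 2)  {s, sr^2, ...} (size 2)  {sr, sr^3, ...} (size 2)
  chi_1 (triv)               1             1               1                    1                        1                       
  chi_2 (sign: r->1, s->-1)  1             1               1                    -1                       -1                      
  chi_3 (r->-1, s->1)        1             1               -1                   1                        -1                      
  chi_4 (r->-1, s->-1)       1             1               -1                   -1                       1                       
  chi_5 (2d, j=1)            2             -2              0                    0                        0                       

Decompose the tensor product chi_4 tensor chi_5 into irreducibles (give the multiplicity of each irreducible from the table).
chi_4 tensor chi_5 = chi_5 (all other irreducibles have multiplicity 0).

Derivation: The character of a tensor product is the pointwise product (chi_4 * chi_5)(C) = chi_4(C) * chi_5(C):
  {e}: (1)*(2), {r^2}: (1)*(-2), {r^1, r^3}: (-1)*(0), {s, sr^2, ...}: (-1)*(0), {sr, sr^3, ...}: (1)*(0)
so (chi_4 * chi_5) takes values
  {e} -> 2, {r^2} -> -2, {r^1, r^3} -> 0, {s, sr^2, ...} -> 0, {sr, sr^3, ...} -> 0.
Now take the inner product of this character with each irreducible chi from the table, <chi_4*chi_5, chi> = (1/8) sum_C |C| (chi_4*chi_5)(C) conj(chi(C)):
  <chi_4*chi_5, chi_1> = (1/8)[1*(2)*conj(1) + 1*(-2)*conj(1) + 2*(0)*conj(1) + 2*(0)*conj(1) + 2*(0)*conj(1)]
      = (1/8)[(2) + (-2) + (0) + (0) + (0)] = 0/8 = 0
  <chi_4*chi_5, chi_2> = (1/8)[1*(2)*conj(1) + 1*(-2)*conj(1) + 2*(0)*conj(1) + 2*(0)*conj(-1) + 2*(0)*conj(-1)]
      = (1/8)[(2) + (-2) + (0) + (0) + (0)] = 0/8 = 0
  <chi_4*chi_5, chi_3> = (1/8)[1*(2)*conj(1) + 1*(-2)*conj(1) + 2*(0)*conj(-1) + 2*(0)*conj(1) + 2*(0)*conj(-1)]
      = (1/8)[(2) + (-2) + (0) + (0) + (0)] = 0/8 = 0
  <chi_4*chi_5, chi_4> = (1/8)[1*(2)*conj(1) + 1*(-2)*conj(1) + 2*(0)*conj(-1) + 2*(0)*conj(-1) + 2*(0)*conj(1)]
      = (1/8)[(2) + (-2) + (0) + (0) + (0)] = 0/8 = 0
  <chi_4*chi_5, chi_5> = (1/8)[1*(2)*conj(2) + 1*(-2)*conj(-2) + 2*(0)*conj(0) + 2*(0)*conj(0) + 2*(0)*conj(0)]
      = (1/8)[(4) + (4) + (0) + (0) + (0)] = 8/8 = 1
Hence the multiplicities are chi_5: 1. Dimension check: dim(chi_4)*dim(chi_5) = 1*2 = 2 and sum (mult * dim) = 1*2 = 2.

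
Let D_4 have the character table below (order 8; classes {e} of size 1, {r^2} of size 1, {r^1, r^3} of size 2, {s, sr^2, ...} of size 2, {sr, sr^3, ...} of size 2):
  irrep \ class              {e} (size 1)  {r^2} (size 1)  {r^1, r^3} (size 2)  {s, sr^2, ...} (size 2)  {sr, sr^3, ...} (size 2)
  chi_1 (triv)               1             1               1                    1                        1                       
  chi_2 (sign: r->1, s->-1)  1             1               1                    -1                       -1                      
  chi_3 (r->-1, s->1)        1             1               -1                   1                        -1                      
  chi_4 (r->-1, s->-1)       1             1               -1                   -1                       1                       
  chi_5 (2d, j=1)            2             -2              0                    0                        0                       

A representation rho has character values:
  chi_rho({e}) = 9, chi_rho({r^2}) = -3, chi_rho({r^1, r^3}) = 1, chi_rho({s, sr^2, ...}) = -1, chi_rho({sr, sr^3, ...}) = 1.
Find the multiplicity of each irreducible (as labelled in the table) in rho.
Multiplicities: chi_1: 1, chi_2: 1, chi_3: 0, chi_4: 1, chi_5: 3.

Argument: Use <chi_rho, chi> = (1/|G|) sum_C |C| * chi_rho(C) * conj(chi(C)) with |G| = 8 for each irreducible chi in the table:
  <chi_rho, chi_1> = (1/8)[1*(9)*conj(1) + 1*(-3)*conj(1) + 2*(1)*conj(1) + 2*(-1)*conj(1) + 2*(1)*conj(1)]
      = (1/8)[(9) + (-3) + (2) + (-2) + (2)] = 8/8 = 1
  <chi_rho, chi_2> = (1/8)[1*(9)*conj(1) + 1*(-3)*conj(1) + 2*(1)*conj(1) + 2*(-1)*conj(-1) + 2*(1)*conj(-1)]
      = (1/8)[(9) + (-3) + (2) + (2) + (-2)] = 8/8 = 1
  <chi_rho, chi_3> = (1/8)[1*(9)*conj(1) + 1*(-3)*conj(1) + 2*(1)*conj(-1) + 2*(-1)*conj(1) + 2*(1)*conj(-1)]
      = (1/8)[(9) + (-3) + (-2) + (-2) + (-2)] = 0/8 = 0
  <chi_rho, chi_4> = (1/8)[1*(9)*conj(1) + 1*(-3)*conj(1) + 2*(1)*conj(-1) + 2*(-1)*conj(-1) + 2*(1)*conj(1)]
      = (1/8)[(9) + (-3) + (-2) + (2) + (2)] = 8/8 = 1
  <chi_rho, chi_5> = (1/8)[1*(9)*conj(2) + 1*(-3)*conj(-2) + 2*(1)*conj(0) + 2*(-1)*conj(0) + 2*(1)*conj(0)]
      = (1/8)[(18) + (6) + (0) + (0) + (0)] = 24/8 = 3
Dimension check: dim(rho) = sum (mult * dim) = 1*1 + 1*1 + 0*1 + 1*1 + 3*2 = 9 = chi_rho(e) = 9.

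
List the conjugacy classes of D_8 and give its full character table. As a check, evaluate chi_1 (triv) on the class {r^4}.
Conjugacy classes: {e} of size 1, {r^4} of size 1, {r^1, r^7} of size 2, {r^2, r^6} of size 2, {r^3, r^5} of size 2, {s, sr^2, ...} of size 4, {sr, sr^3, ...} of size 4.
Character table:
  irrep \ class              {e} (size 1)  {r^4} (size 1)  {r^1, r^7} (size 2)  {r^2, r^6} (size 2)  {r^3, r^5} (size 2)  {s, sr^2, ...} (size 4)  {sr, sr^3, ...} (size 4)
  chi_1 (triv)               1             1               1                    1                    1                    1                        1                       
  chi_2 (sign: r->1, s->-1)  1             1               1                    1                    1                    -1                       -1                      
  chi_3 (r->-1, s->1)        1             1               -1                   1                    -1                   1                        -1                      
  chi_4 (r->-1, s->-1)       1             1               -1                   1                    -1                   -1                       1                       
  chi_5 (2d, j=1)            2             -2              sqrt(2)              0                    -sqrt(2)             0                        0                       
  chi_6 (2d, j=2)            2             2               0                    -2                   0                    0                        0                       
  chi_7 (2d, j=3)            2             -2              -sqrt(2)             0                    sqrt(2)              0                        0                       

Spot check: chi_1 (triv) on {r^4} = 1.

Reasoning: D_8 has order 2*8 = 16 with 7 conjugacy classes, hence 7 irreducibles. Sum of squared dims 1 + 1 + 1 + 1 + 4 + 4 + 4 = 16 = |G|. Linear characters come from the abelianisation; the 2-dimensional irreps have character r^k -> 2*cos(2*pi*j*k/8), reflections -> 0.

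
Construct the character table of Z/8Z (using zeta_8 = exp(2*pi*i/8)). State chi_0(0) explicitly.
Character table of Z/8Z (irreps indexed chi_0,...,chi_7 with chi_k(m) = zeta_8^(k*m), zeta_8 = exp(2*pi*i/8)):
  irrep \ class  {0} (size 1)  {1} (size 1)    {2} (size 1)  {3} (size 1)    {4} (size 1)  {5} (size 1)    {6} (size 1)  {7} (size 1)  
  chi_0          1             1               1             1               1             1               1             1             
  chi_1          1             exp(I*pi/4)     I             exp(3*I*pi/4)   -1            exp(-3*I*pi/4)  -I            exp(-I*pi/4)  
  chi_2          1             I               -1            -I              1             I               -1            -I            
  chi_3          1             exp(3*I*pi/4)   -I            exp(I*pi/4)     -1            exp(-I*pi/4)    I             exp(-3*I*pi/4)
  chi_4          1             -1              1             -1              1             -1              1             -1            
  chi_5          1             exp(-3*I*pi/4)  I             exp(-I*pi/4)    -1            exp(I*pi/4)     -I            exp(3*I*pi/4) 
  chi_6          1             -I              -1            I               1             -I              -1            I             
  chi_7          1             exp(-I*pi/4)    -I            exp(-3*I*pi/4)  -1            exp(3*I*pi/4)   I             exp(I*pi/4)   

Spot check: chi_0(0) = zeta_8^(0*0) = zeta_8^0 = 1.

Justification: Z/8Z is abelian, so all 8 irreducible complex representations are 1-dimensional. They are given by chi_k(m) = zeta_8^(k*m) for k = 0,...,7. Row orthogonality: sum_m chi_k(m) conj(chi_l(m)) = 8 * [k = l].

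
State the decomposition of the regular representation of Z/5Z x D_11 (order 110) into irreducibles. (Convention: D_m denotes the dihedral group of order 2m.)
Each irreducible V_i of dimension d_i appears with multiplicity d_i, i.e. rho_reg = (direct sum over all irreducibles V_i) d_i V_i. The irreducible dimensions for Z/5Z x D_11 are 1, 1, 1, 1, 1, 1, 1, 1, 1, 1, 2, 2, 2, 2, 2, 2, 2, 2, 2, 2, 2, 2, 2, 2, 2, 2, 2, 2, 2, 2, 2, 2, 2, 2, 2: 10 irreducibles of dimension 1, each with multiplicity 1; 25 irreducibles of dimension 2, each with multiplicity 2. Total dimension 10*1*1 + 25*2*2 = 110 = |G|.

Derivation: General theorem: in the regular representation of a finite group G, each irreducible appears with multiplicity equal to its dimension. Check: dim(rho_reg) = sum d_i^2 = 1 + 1 + 1 + 1 + 1 + 1 + 1 + 1 + 1 + 1 + 4 + 4 + 4 + 4 + 4 + 4 + 4 + 4 + 4 + 4 + 4 + 4 + 4 + 4 + 4 + 4 + 4 + 4 + 4 + 4 + 4 + 4 + 4 + 4 + 4 = 110 = |G|.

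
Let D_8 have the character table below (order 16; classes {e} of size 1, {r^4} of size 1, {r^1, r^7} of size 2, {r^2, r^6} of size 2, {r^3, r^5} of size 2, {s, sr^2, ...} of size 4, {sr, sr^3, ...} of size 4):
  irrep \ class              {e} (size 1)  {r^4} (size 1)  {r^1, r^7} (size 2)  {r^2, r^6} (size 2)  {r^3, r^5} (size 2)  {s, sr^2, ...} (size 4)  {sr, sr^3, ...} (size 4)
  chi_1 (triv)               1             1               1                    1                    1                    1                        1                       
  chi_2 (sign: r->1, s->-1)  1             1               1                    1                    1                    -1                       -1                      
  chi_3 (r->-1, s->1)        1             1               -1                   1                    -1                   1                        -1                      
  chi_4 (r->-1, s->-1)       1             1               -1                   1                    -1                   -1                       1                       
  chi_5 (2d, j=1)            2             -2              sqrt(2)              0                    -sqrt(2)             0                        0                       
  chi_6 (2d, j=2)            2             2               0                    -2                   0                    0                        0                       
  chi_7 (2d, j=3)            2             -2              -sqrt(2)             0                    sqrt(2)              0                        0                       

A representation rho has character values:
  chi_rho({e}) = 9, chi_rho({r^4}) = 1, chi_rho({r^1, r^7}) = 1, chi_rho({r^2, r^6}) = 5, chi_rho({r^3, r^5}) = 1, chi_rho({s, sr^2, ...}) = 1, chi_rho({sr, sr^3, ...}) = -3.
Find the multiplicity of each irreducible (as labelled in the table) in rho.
Multiplicities: chi_1: 1, chi_2: 2, chi_3: 2, chi_4: 0, chi_5: 1, chi_6: 0, chi_7: 1.

Reasoning: Use <chi_rho, chi> = (1/|G|) sum_C |C| * chi_rho(C) * conj(chi(C)) with |G| = 16 for each irreducible chi in the table:
  <chi_rho, chi_1> = (1/16)[1*(9)*conj(1) + 1*(1)*conj(1) + 2*(1)*conj(1) + 2*(5)*conj(1) + 2*(1)*conj(1) + 4*(1)*conj(1) + 4*(-3)*conj(1)]
      = (1/16)[(9) + (1) + (2) + (10) + (2) + (4) + (-12)] = 16/16 = 1
  <chi_rho, chi_2> = (1/16)[1*(9)*conj(1) + 1*(1)*conj(1) + 2*(1)*conj(1) + 2*(5)*conj(1) + 2*(1)*conj(1) + 4*(1)*conj(-1) + 4*(-3)*conj(-1)]
      = (1/16)[(9) + (1) + (2) + (10) + (2) + (-4) + (12)] = 32/16 = 2
  <chi_rho, chi_3> = (1/16)[1*(9)*conj(1) + 1*(1)*conj(1) + 2*(1)*conj(-1) + 2*(5)*conj(1) + 2*(1)*conj(-1) + 4*(1)*conj(1) + 4*(-3)*conj(-1)]
      = (1/16)[(9) + (1) + (-2) + (10) + (-2) + (4) + (12)] = 32/16 = 2
  <chi_rho, chi_4> = (1/16)[1*(9)*conj(1) + 1*(1)*conj(1) + 2*(1)*conj(-1) + 2*(5)*conj(1) + 2*(1)*conj(-1) + 4*(1)*conj(-1) + 4*(-3)*conj(1)]
      = (1/16)[(9) + (1) + (-2) + (10) + (-2) + (-4) + (-12)] = 0/16 = 0
  <chi_rho, chi_5> = (1/16)[1*(9)*conj(2) + 1*(1)*conj(-2) + 2*(1)*conj(sqrt(2)) + 2*(5)*conj(0) + 2*(1)*conj(-sqrt(2)) + 4*(1)*conj(0) + 4*(-3)*conj(0)]
      = (1/16)[(18) + (-2) + (2*sqrt(2)) + (0) + (-2*sqrt(2)) + (0) + (0)] = 16/16 = 1
  <chi_rho, chi_6> = (1/16)[1*(9)*conj(2) + 1*(1)*conj(2) + 2*(1)*conj(0) + 2*(5)*conj(-2) + 2*(1)*conj(0) + 4*(1)*conj(0) + 4*(-3)*conj(0)]
      = (1/16)[(18) + (2) + (0) + (-20) + (0) + (0) + (0)] = 0/16 = 0
  <chi_rho, chi_7> = (1/16)[1*(9)*conj(2) + 1*(1)*conj(-2) + 2*(1)*conj(-sqrt(2)) + 2*(5)*conj(0) + 2*(1)*conj(sqrt(2)) + 4*(1)*conj(0) + 4*(-3)*conj(0)]
      = (1/16)[(18) + (-2) + (-2*sqrt(2)) + (0) + (2*sqrt(2)) + (0) + (0)] = 16/16 = 1
Dimension check: dim(rho) = sum (mult * dim) = 1*1 + 2*1 + 2*1 + 0*1 + 1*2 + 0*2 + 1*2 = 9 = chi_rho(e) = 9.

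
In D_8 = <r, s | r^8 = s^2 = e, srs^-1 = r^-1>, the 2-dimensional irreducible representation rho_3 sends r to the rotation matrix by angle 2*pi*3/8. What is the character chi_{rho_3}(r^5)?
chi_{rho_3}(r^5) = 2*cos(2*pi*3*5/8) = sqrt(2)

Details: rho_3(r^5) is rotation by angle 2*pi*3*5/8, whose trace is 2*cos(2*pi*3*5/8) = sqrt(2).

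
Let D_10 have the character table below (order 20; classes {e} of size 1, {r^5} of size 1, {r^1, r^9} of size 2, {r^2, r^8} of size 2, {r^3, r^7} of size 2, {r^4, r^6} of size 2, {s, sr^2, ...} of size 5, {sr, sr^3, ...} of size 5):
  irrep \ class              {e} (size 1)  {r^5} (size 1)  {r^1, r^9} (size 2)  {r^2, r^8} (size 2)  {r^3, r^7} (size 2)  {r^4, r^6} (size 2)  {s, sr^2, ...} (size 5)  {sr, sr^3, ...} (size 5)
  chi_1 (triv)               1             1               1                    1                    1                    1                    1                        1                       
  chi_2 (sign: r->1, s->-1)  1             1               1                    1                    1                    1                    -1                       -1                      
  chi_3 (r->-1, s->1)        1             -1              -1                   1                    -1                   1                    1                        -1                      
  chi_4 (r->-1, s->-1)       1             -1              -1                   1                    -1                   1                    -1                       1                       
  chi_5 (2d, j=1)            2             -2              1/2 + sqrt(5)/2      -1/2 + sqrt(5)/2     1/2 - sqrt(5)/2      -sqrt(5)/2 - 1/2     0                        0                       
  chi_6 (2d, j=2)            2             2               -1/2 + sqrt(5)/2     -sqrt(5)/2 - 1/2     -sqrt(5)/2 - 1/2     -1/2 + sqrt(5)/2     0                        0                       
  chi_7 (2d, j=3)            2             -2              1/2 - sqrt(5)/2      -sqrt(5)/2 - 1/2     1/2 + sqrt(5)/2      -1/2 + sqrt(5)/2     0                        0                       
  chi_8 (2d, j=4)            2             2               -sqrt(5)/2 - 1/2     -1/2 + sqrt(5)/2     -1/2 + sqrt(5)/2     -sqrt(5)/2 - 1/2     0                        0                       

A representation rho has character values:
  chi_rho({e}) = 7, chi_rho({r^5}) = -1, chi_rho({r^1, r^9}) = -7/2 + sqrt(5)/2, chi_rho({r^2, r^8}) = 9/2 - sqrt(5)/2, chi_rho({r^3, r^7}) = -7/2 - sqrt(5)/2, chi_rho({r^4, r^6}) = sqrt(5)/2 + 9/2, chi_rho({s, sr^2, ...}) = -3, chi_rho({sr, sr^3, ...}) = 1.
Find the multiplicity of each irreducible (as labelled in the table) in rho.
Multiplicities: chi_1: 0, chi_2: 1, chi_3: 1, chi_4: 3, chi_5: 0, chi_6: 1, chi_7: 0, chi_8: 0.

Explanation: Use <chi_rho, chi> = (1/|G|) sum_C |C| * chi_rho(C) * conj(chi(C)) with |G| = 20 for each irreducible chi in the table:
  <chi_rho, chi_1> = (1/20)[1*(7)*conj(1) + 1*(-1)*conj(1) + 2*(-7/2 + sqrt(5)/2)*conj(1) + 2*(9/2 - sqrt(5)/2)*conj(1) + 2*(-7/2 - sqrt(5)/2)*conj(1) + 2*(sqrt(5)/2 + 9/2)*conj(1) + 5*(-3)*conj(1) + 5*(1)*conj(1)]
      = (1/20)[(7) + (-1) + (-7 + sqrt(5)) + (9 - sqrt(5)) + (-7 - sqrt(5)) + (sqrt(5) + 9) + (-15) + (5)] = 0/20 = 0
  <chi_rho, chi_2> = (1/20)[1*(7)*conj(1) + 1*(-1)*conj(1) + 2*(-7/2 + sqrt(5)/2)*conj(1) + 2*(9/2 - sqrt(5)/2)*conj(1) + 2*(-7/2 - sqrt(5)/2)*conj(1) + 2*(sqrt(5)/2 + 9/2)*conj(1) + 5*(-3)*conj(-1) + 5*(1)*conj(-1)]
      = (1/20)[(7) + (-1) + (-7 + sqrt(5)) + (9 - sqrt(5)) + (-7 - sqrt(5)) + (sqrt(5) + 9) + (15) + (-5)] = 20/20 = 1
  <chi_rho, chi_3> = (1/20)[1*(7)*conj(1) + 1*(-1)*conj(-1) + 2*(-7/2 + sqrt(5)/2)*conj(-1) + 2*(9/2 - sqrt(5)/2)*conj(1) + 2*(-7/2 - sqrt(5)/2)*conj(-1) + 2*(sqrt(5)/2 + 9/2)*conj(1) + 5*(-3)*conj(1) + 5*(1)*conj(-1)]
      = (1/20)[(7) + (1) + (7 - sqrt(5)) + (9 - sqrt(5)) + (sqrt(5) + 7) + (sqrt(5) + 9) + (-15) + (-5)] = 20/20 = 1
  <chi_rho, chi_4> = (1/20)[1*(7)*conj(1) + 1*(-1)*conj(-1) + 2*(-7/2 + sqrt(5)/2)*conj(-1) + 2*(9/2 - sqrt(5)/2)*conj(1) + 2*(-7/2 - sqrt(5)/2)*conj(-1) + 2*(sqrt(5)/2 + 9/2)*conj(1) + 5*(-3)*conj(-1) + 5*(1)*conj(1)]
      = (1/20)[(7) + (1) + (7 - sqrt(5)) + (9 - sqrt(5)) + (sqrt(5) + 7) + (sqrt(5) + 9) + (15) + (5)] = 60/20 = 3
  <chi_rho, chi_5> = (1/20)[1*(7)*conj(2) + 1*(-1)*conj(-2) + 2*(-7/2 + sqrt(5)/2)*conj(1/2 + sqrt(5)/2) + 2*(9/2 - sqrt(5)/2)*conj(-1/2 + sqrt(5)/2) + 2*(-7/2 - sqrt(5)/2)*conj(1/2 - sqrt(5)/2) + 2*(sqrt(5)/2 + 9/2)*conj(-sqrt(5)/2 - 1/2) + 5*(-3)*conj(0) + 5*(1)*conj(0)]
      = (1/20)[(14) + (2) + (-3*sqrt(5) - 1) + (-7 + 5*sqrt(5)) + (-1 + 3*sqrt(5)) + (-5*sqrt(5) - 7) + (0) + (0)] = 0/20 = 0
  <chi_rho, chi_6> = (1/20)[1*(7)*conj(2) + 1*(-1)*conj(2) + 2*(-7/2 + sqrt(5)/2)*conj(-1/2 + sqrt(5)/2) + 2*(9/2 - sqrt(5)/2)*conj(-sqrt(5)/2 - 1/2) + 2*(-7/2 - sqrt(5)/2)*conj(-sqrt(5)/2 - 1/2) + 2*(sqrt(5)/2 + 9/2)*conj(-1/2 + sqrt(5)/2) + 5*(-3)*conj(0) + 5*(1)*conj(0)]
      = (1/20)[(14) + (-2) + (6 - 4*sqrt(5)) + (-4*sqrt(5) - 2) + (6 + 4*sqrt(5)) + (-2 + 4*sqrt(5)) + (0) + (0)] = 20/20 = 1
  <chi_rho, chi_7> = (1/20)[1*(7)*conj(2) + 1*(-1)*conj(-2) + 2*(-7/2 + sqrt(5)/2)*conj(1/2 - sqrt(5)/2) + 2*(9/2 - sqrt(5)/2)*conj(-sqrt(5)/2 - 1/2) + 2*(-7/2 - sqrt(5)/2)*conj(1/2 + sqrt(5)/2) + 2*(sqrt(5)/2 + 9/2)*conj(-1/2 + sqrt(5)/2) + 5*(-3)*conj(0) + 5*(1)*conj(0)]
      = (1/20)[(14) + (2) + (-6 + 4*sqrt(5)) + (-4*sqrt(5) - 2) + (-4*sqrt(5) - 6) + (-2 + 4*sqrt(5)) + (0) + (0)] = 0/20 = 0
  <chi_rho, chi_8> = (1/20)[1*(7)*conj(2) + 1*(-1)*conj(2) + 2*(-7/2 + sqrt(5)/2)*conj(-sqrt(5)/2 - 1/2) + 2*(9/2 - sqrt(5)/2)*conj(-1/2 + sqrt(5)/2) + 2*(-7/2 - sqrt(5)/2)*conj(-1/2 + sqrt(5)/2) + 2*(sqrt(5)/2 + 9/2)*conj(-sqrt(5)/2 - 1/2) + 5*(-3)*conj(0) + 5*(1)*conj(0)]
      = (1/20)[(14) + (-2) + (1 + 3*sqrt(5)) + (-7 + 5*sqrt(5)) + (1 - 3*sqrt(5)) + (-5*sqrt(5) - 7) + (0) + (0)] = 0/20 = 0
Dimension check: dim(rho) = sum (mult * dim) = 0*1 + 1*1 + 1*1 + 3*1 + 0*2 + 1*2 + 0*2 + 0*2 = 7 = chi_rho(e) = 7.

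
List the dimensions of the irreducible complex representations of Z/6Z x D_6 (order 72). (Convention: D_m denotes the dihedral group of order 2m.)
Dimensions: 1, 1, 1, 1, 1, 1, 1, 1, 1, 1, 1, 1, 1, 1, 1, 1, 1, 1, 1, 1, 1, 1, 1, 1, 2, 2, 2, 2, 2, 2, 2, 2, 2, 2, 2, 2

Explanation: There are 36 irreducibles (= number of conjugacy classes). Their dimensions d_i satisfy sum d_i^2 = |G| = 72: 1 + 1 + 1 + 1 + 1 + 1 + 1 + 1 + 1 + 1 + 1 + 1 + 1 + 1 + 1 + 1 + 1 + 1 + 1 + 1 + 1 + 1 + 1 + 1 + 4 + 4 + 4 + 4 + 4 + 4 + 4 + 4 + 4 + 4 + 4 + 4 = 72. (For the product with Z/6Z: each of the 6 1-dim characters of Z/6Z tensors with each irrep of D_6, giving 6 copies of each D_6-dimension.)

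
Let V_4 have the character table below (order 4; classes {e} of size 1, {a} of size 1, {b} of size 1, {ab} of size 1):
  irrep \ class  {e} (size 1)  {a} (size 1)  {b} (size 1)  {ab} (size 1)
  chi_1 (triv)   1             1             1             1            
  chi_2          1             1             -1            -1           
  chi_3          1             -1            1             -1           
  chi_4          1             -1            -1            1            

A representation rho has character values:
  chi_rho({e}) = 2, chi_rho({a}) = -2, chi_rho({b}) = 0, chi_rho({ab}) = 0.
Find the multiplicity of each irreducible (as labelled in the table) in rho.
Multiplicities: chi_1: 0, chi_2: 0, chi_3: 1, chi_4: 1.

Details: Use <chi_rho, chi> = (1/|G|) sum_C |C| * chi_rho(C) * conj(chi(C)) with |G| = 4 for each irreducible chi in the table:
  <chi_rho, chi_1> = (1/4)[1*(2)*conj(1) + 1*(-2)*conj(1) + 1*(0)*conj(1) + 1*(0)*conj(1)]
      = (1/4)[(2) + (-2) + (0) + (0)] = 0/4 = 0
  <chi_rho, chi_2> = (1/4)[1*(2)*conj(1) + 1*(-2)*conj(1) + 1*(0)*conj(-1) + 1*(0)*conj(-1)]
      = (1/4)[(2) + (-2) + (0) + (0)] = 0/4 = 0
  <chi_rho, chi_3> = (1/4)[1*(2)*conj(1) + 1*(-2)*conj(-1) + 1*(0)*conj(1) + 1*(0)*conj(-1)]
      = (1/4)[(2) + (2) + (0) + (0)] = 4/4 = 1
  <chi_rho, chi_4> = (1/4)[1*(2)*conj(1) + 1*(-2)*conj(-1) + 1*(0)*conj(-1) + 1*(0)*conj(1)]
      = (1/4)[(2) + (2) + (0) + (0)] = 4/4 = 1
Dimension check: dim(rho) = sum (mult * dim) = 0*1 + 0*1 + 1*1 + 1*1 = 2 = chi_rho(e) = 2.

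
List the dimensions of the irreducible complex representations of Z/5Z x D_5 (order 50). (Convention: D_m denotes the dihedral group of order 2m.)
Dimensions: 1, 1, 1, 1, 1, 1, 1, 1, 1, 1, 2, 2, 2, 2, 2, 2, 2, 2, 2, 2

Proof sketch: There are 20 irreducibles (= number of conjugacy classes). Their dimensions d_i satisfy sum d_i^2 = |G| = 50: 1 + 1 + 1 + 1 + 1 + 1 + 1 + 1 + 1 + 1 + 4 + 4 + 4 + 4 + 4 + 4 + 4 + 4 + 4 + 4 = 50. (For the product with Z/5Z: each of the 5 1-dim characters of Z/5Z tensors with each irrep of D_5, giving 5 copies of each D_5-dimension.)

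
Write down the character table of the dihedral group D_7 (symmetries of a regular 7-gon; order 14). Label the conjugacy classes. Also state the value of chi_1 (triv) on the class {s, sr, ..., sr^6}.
Conjugacy classes: {e} of size 1, {r^1, r^6} of size 2, {r^2, r^5} of size 2, {r^3, r^4} of size 2, {s, sr, ..., sr^6} of size 7.
Character table:
  irrep \ class              {e} (size 1)  {r^1, r^6} (size 2)  {r^2, r^5} (size 2)  {r^3, r^4} (size 2)  {s, sr, ..., sr^6} (size 7)
  chi_1 (triv)               1             1                    1                    1                    1                          
  chi_2 (sign: r->1, s->-1)  1             1                    1                    1                    -1                         
  chi_3 (2d, j=1)            2             2*cos(2*pi/7)        -2*cos(3*pi/7)       -2*cos(pi/7)         0                          
  chi_4 (2d, j=2)            2             -2*cos(3*pi/7)       -2*cos(pi/7)         2*cos(2*pi/7)        0                          
  chi_5 (2d, j=3)            2             -2*cos(pi/7)         2*cos(2*pi/7)        -2*cos(3*pi/7)       0                          

Spot check: chi_1 (triv) on {s, sr, ..., sr^6} = 1.

Details: D_7 has order 2*7 = 14 with 5 conjugacy classes, hence 5 irreducibles. Sum of squared dims 1 + 1 + 4 + 4 + 4 = 14 = |G|. Linear characters come from the abelianisation; the 2-dimensional irreps have character r^k -> 2*cos(2*pi*j*k/7), reflections -> 0.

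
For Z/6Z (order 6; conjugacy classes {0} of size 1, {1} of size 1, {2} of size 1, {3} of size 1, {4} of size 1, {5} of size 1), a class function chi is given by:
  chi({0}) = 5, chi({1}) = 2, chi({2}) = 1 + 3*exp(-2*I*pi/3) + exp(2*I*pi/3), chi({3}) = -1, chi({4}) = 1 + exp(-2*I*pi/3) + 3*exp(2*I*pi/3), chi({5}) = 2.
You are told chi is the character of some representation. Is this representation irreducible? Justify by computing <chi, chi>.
Not irreducible (reducible): <chi, chi> = 7 > 1.

Solution. <chi, chi> = (1/|G|) sum_C |C| * |chi(C)|^2 = (1/6)[1*|5|^2 + 1*|2|^2 + 1*|1 + 3*exp(-2*I*pi/3) + exp(2*I*pi/3)|^2 + 1*|-1|^2 + 1*|1 + exp(-2*I*pi/3) + 3*exp(2*I*pi/3)|^2 + 1*|2|^2]
  = (1/6)[(25) + (4) + (4) + (1) + (4) + (4)] = 42/6 = 7.
(Exp terms are combined using exp(i*s)*conj(exp(i*t)) = exp(i*(s-t)), and sums of them are collapsed using the identity that for every m > 1 the m distinct m-th roots of unity sum to 0, e.g. 1 + exp(2*I*pi/3) + exp(-2*I*pi/3) = 0.)
A character is irreducible iff <chi, chi> = 1, so this representation is reducible.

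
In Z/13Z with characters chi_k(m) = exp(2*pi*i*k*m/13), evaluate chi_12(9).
chi_12(9) = zeta_13^108 = exp(8*I*pi/13)

Proof sketch: chi_12(9) = zeta_13^(12*9) = zeta_13^108. Since zeta_13^13 = 1, this equals zeta_13^4 = exp(2*pi*i*4/13) = exp(8*I*pi/13).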